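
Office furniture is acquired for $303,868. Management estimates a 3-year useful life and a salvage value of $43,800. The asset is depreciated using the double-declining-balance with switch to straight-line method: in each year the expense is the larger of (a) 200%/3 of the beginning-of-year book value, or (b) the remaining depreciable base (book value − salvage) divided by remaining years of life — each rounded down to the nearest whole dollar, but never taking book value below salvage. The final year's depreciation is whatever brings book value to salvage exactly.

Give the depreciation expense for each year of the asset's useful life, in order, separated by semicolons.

$202,578; $57,490; $0

Depreciable base = $303,868 − $43,800 = $260,068.
Year 1: DB = ⌊$303,868 × 200%/3⌋ = $202,578; SL = ⌊$260,068/3⌋ = $86,689 → take DB $202,578. Book value $101,290.
Year 2: DB = ⌊$101,290 × 200%/3⌋ = $67,526; SL = ⌊$57,490/2⌋ = $28,745 → take DB $67,526, capped at $57,490. Book value $43,800.
Year 3 (final): $43,800 − $43,800 = $0. Book value $43,800.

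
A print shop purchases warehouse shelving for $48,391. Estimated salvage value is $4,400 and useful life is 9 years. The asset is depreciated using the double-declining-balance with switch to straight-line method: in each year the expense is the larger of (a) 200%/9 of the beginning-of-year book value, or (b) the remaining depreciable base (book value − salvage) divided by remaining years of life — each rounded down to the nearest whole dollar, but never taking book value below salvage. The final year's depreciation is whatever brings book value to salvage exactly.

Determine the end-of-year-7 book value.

$8,334

Depreciable base = $48,391 − $4,400 = $43,991.
Year 1: DB = ⌊$48,391 × 200%/9⌋ = $10,753; SL = ⌊$43,991/9⌋ = $4,887 → take DB $10,753. Book value $37,638.
Year 2: DB = ⌊$37,638 × 200%/9⌋ = $8,364; SL = ⌊$33,238/8⌋ = $4,154 → take DB $8,364. Book value $29,274.
Year 3: DB = ⌊$29,274 × 200%/9⌋ = $6,505; SL = ⌊$24,874/7⌋ = $3,553 → take DB $6,505. Book value $22,769.
Year 4: DB = ⌊$22,769 × 200%/9⌋ = $5,059; SL = ⌊$18,369/6⌋ = $3,061 → take DB $5,059. Book value $17,710.
Year 5: DB = ⌊$17,710 × 200%/9⌋ = $3,935; SL = ⌊$13,310/5⌋ = $2,662 → take DB $3,935. Book value $13,775.
Year 6: DB = ⌊$13,775 × 200%/9⌋ = $3,061; SL = ⌊$9,375/4⌋ = $2,343 → take DB $3,061. Book value $10,714.
Year 7: DB = ⌊$10,714 × 200%/9⌋ = $2,380; SL = ⌊$6,314/3⌋ = $2,104 → take DB $2,380. Book value $8,334.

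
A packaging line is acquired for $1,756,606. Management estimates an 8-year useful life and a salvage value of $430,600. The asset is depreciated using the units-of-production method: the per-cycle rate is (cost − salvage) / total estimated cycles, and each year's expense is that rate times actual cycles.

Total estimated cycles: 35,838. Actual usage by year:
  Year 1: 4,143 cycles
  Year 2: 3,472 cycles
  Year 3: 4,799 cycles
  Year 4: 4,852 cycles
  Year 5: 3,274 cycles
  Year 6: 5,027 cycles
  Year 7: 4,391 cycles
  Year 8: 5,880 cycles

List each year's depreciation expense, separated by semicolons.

$153,291; $128,464; $177,563; $179,524; $121,138; $185,999; $162,467; $217,560

Depreciable base = $1,756,606 − $430,600 = $1,326,006.
Rate = $1,326,006 / 35,838 cycles = $37 per cycle.
Year 1: 4,143 × $37 = $153,291. Book value $1,603,315.
Year 2: 3,472 × $37 = $128,464. Book value $1,474,851.
Year 3: 4,799 × $37 = $177,563. Book value $1,297,288.
Year 4: 4,852 × $37 = $179,524. Book value $1,117,764.
Year 5: 3,274 × $37 = $121,138. Book value $996,626.
Year 6: 5,027 × $37 = $185,999. Book value $810,627.
Year 7: 4,391 × $37 = $162,467. Book value $648,160.
Year 8: 5,880 × $37 = $217,560. Book value $430,600.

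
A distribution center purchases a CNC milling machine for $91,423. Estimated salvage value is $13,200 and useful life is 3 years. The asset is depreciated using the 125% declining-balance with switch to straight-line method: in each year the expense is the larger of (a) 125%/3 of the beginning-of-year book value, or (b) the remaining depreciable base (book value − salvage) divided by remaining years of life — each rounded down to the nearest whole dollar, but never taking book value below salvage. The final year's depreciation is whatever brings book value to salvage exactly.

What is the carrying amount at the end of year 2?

$31,110

Depreciable base = $91,423 − $13,200 = $78,223.
Year 1: DB = ⌊$91,423 × 125%/3⌋ = $38,092; SL = ⌊$78,223/3⌋ = $26,074 → take DB $38,092. Book value $53,331.
Year 2: DB = ⌊$53,331 × 125%/3⌋ = $22,221; SL = ⌊$40,131/2⌋ = $20,065 → take DB $22,221. Book value $31,110.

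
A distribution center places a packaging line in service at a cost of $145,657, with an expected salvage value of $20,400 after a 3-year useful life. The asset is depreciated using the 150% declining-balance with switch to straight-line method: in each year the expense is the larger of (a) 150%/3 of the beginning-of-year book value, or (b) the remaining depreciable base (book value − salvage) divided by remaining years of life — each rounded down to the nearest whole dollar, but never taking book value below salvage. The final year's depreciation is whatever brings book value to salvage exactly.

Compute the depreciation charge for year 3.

$16,015

Depreciable base = $145,657 − $20,400 = $125,257.
Year 1: DB = ⌊$145,657 × 150%/3⌋ = $72,828; SL = ⌊$125,257/3⌋ = $41,752 → take DB $72,828. Book value $72,829.
Year 2: DB = ⌊$72,829 × 150%/3⌋ = $36,414; SL = ⌊$52,429/2⌋ = $26,214 → take DB $36,414. Book value $36,415.
Year 3 (final): $36,415 − $20,400 = $16,015. Book value $20,400.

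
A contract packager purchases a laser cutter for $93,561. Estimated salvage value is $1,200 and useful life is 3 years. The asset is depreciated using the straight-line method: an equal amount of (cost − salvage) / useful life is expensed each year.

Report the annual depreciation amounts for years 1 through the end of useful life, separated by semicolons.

Depreciable base = $93,561 − $1,200 = $92,361.
Annual expense = $92,361 / 3 = $30,787.
End of year 1: book value $62,774.
End of year 2: book value $31,987.
End of year 3: book value $1,200.

$30,787; $30,787; $30,787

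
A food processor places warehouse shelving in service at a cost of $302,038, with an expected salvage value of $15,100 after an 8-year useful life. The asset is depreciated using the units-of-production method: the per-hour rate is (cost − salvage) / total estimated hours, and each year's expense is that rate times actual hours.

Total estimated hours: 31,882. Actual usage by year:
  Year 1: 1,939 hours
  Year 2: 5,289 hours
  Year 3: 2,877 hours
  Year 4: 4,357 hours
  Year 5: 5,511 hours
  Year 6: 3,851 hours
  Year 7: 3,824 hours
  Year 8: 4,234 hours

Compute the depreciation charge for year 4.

$39,213

Depreciable base = $302,038 − $15,100 = $286,938.
Rate = $286,938 / 31,882 hours = $9 per hour.
Year 1: 1,939 × $9 = $17,451. Book value $284,587.
Year 2: 5,289 × $9 = $47,601. Book value $236,986.
Year 3: 2,877 × $9 = $25,893. Book value $211,093.
Year 4: 4,357 × $9 = $39,213. Book value $171,880.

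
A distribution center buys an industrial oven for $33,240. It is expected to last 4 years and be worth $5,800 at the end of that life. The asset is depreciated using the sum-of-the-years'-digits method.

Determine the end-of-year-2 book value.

Depreciable base = $33,240 − $5,800 = $27,440.
Sum of the years' digits = 4+3+2+1 = 10.
Year 1: $27,440 × 4/10 = $10,976. Book value $22,264.
Year 2: $27,440 × 3/10 = $8,232. Book value $14,032.

$14,032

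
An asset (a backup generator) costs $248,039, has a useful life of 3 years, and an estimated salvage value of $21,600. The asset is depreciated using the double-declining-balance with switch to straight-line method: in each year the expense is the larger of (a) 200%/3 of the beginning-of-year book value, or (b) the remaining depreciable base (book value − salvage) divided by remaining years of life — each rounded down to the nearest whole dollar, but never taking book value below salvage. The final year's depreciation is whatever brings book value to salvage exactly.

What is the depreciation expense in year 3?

Depreciable base = $248,039 − $21,600 = $226,439.
Year 1: DB = ⌊$248,039 × 200%/3⌋ = $165,359; SL = ⌊$226,439/3⌋ = $75,479 → take DB $165,359. Book value $82,680.
Year 2: DB = ⌊$82,680 × 200%/3⌋ = $55,120; SL = ⌊$61,080/2⌋ = $30,540 → take DB $55,120. Book value $27,560.
Year 3 (final): $27,560 − $21,600 = $5,960. Book value $21,600.

$5,960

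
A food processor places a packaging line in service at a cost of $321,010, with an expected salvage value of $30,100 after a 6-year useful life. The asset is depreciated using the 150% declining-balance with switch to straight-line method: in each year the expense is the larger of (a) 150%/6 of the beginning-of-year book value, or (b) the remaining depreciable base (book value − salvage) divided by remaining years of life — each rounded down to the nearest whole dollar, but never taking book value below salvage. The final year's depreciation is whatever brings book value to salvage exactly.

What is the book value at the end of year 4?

Depreciable base = $321,010 − $30,100 = $290,910.
Year 1: DB = ⌊$321,010 × 150%/6⌋ = $80,252; SL = ⌊$290,910/6⌋ = $48,485 → take DB $80,252. Book value $240,758.
Year 2: DB = ⌊$240,758 × 150%/6⌋ = $60,189; SL = ⌊$210,658/5⌋ = $42,131 → take DB $60,189. Book value $180,569.
Year 3: DB = ⌊$180,569 × 150%/6⌋ = $45,142; SL = ⌊$150,469/4⌋ = $37,617 → take DB $45,142. Book value $135,427.
Year 4: DB = ⌊$135,427 × 150%/6⌋ = $33,856; SL = ⌊$105,327/3⌋ = $35,109 → take SL $35,109. Book value $100,318.

$100,318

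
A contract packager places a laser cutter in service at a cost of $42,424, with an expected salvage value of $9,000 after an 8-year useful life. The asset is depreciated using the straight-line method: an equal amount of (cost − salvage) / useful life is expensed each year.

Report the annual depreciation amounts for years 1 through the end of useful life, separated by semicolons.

Depreciable base = $42,424 − $9,000 = $33,424.
Annual expense = $33,424 / 8 = $4,178.
End of year 1: book value $38,246.
End of year 2: book value $34,068.
End of year 3: book value $29,890.
End of year 4: book value $25,712.
End of year 5: book value $21,534.
End of year 6: book value $17,356.
End of year 7: book value $13,178.
End of year 8: book value $9,000.

$4,178; $4,178; $4,178; $4,178; $4,178; $4,178; $4,178; $4,178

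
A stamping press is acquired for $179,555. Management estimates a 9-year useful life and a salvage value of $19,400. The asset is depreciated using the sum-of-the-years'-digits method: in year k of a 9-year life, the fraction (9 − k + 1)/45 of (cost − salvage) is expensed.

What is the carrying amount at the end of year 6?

$40,754

Depreciable base = $179,555 − $19,400 = $160,155.
Sum of the years' digits = 9+8+7+6+5+4+3+2+1 = 45.
Year 1: $160,155 × 9/45 = $32,031. Book value $147,524.
Year 2: $160,155 × 8/45 = $28,472. Book value $119,052.
Year 3: $160,155 × 7/45 = $24,913. Book value $94,139.
Year 4: $160,155 × 6/45 = $21,354. Book value $72,785.
Year 5: $160,155 × 5/45 = $17,795. Book value $54,990.
Year 6: $160,155 × 4/45 = $14,236. Book value $40,754.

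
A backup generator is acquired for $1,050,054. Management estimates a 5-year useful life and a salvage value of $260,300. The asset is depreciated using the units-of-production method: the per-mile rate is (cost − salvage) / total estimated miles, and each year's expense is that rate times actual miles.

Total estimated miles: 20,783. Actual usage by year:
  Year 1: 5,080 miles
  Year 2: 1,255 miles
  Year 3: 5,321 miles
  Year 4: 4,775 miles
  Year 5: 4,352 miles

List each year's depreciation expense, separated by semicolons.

$193,040; $47,690; $202,198; $181,450; $165,376

Depreciable base = $1,050,054 − $260,300 = $789,754.
Rate = $789,754 / 20,783 miles = $38 per mile.
Year 1: 5,080 × $38 = $193,040. Book value $857,014.
Year 2: 1,255 × $38 = $47,690. Book value $809,324.
Year 3: 5,321 × $38 = $202,198. Book value $607,126.
Year 4: 4,775 × $38 = $181,450. Book value $425,676.
Year 5: 4,352 × $38 = $165,376. Book value $260,300.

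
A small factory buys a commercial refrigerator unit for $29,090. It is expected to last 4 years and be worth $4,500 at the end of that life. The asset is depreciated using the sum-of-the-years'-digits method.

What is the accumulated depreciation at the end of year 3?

Depreciable base = $29,090 − $4,500 = $24,590.
Sum of the years' digits = 4+3+2+1 = 10.
Year 1: $24,590 × 4/10 = $9,836. Book value $19,254.
Year 2: $24,590 × 3/10 = $7,377. Book value $11,877.
Year 3: $24,590 × 2/10 = $4,918. Book value $6,959.
Accumulated through year 3 = $29,090 − $6,959 = $22,131.

$22,131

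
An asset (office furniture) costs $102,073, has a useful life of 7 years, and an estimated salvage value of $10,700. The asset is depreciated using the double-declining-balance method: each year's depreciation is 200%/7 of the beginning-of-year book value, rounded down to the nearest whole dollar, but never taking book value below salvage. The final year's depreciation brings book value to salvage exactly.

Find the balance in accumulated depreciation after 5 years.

Depreciable base = $102,073 − $10,700 = $91,373.
Year 1: ⌊$102,073 × 200%/7⌋ = $29,163. Book value $72,910.
Year 2: ⌊$72,910 × 200%/7⌋ = $20,831. Book value $52,079.
Year 3: ⌊$52,079 × 200%/7⌋ = $14,879. Book value $37,200.
Year 4: ⌊$37,200 × 200%/7⌋ = $10,628. Book value $26,572.
Year 5: ⌊$26,572 × 200%/7⌋ = $7,592. Book value $18,980.
Accumulated through year 5 = $102,073 − $18,980 = $83,093.

$83,093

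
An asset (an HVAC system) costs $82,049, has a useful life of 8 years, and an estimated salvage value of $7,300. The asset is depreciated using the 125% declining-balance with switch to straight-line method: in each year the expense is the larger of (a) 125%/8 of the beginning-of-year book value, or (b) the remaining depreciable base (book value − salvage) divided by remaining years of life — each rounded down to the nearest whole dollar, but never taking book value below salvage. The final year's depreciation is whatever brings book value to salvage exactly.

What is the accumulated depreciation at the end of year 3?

$32,763

Depreciable base = $82,049 − $7,300 = $74,749.
Year 1: DB = ⌊$82,049 × 125%/8⌋ = $12,820; SL = ⌊$74,749/8⌋ = $9,343 → take DB $12,820. Book value $69,229.
Year 2: DB = ⌊$69,229 × 125%/8⌋ = $10,817; SL = ⌊$61,929/7⌋ = $8,847 → take DB $10,817. Book value $58,412.
Year 3: DB = ⌊$58,412 × 125%/8⌋ = $9,126; SL = ⌊$51,112/6⌋ = $8,518 → take DB $9,126. Book value $49,286.
Accumulated through year 3 = $82,049 − $49,286 = $32,763.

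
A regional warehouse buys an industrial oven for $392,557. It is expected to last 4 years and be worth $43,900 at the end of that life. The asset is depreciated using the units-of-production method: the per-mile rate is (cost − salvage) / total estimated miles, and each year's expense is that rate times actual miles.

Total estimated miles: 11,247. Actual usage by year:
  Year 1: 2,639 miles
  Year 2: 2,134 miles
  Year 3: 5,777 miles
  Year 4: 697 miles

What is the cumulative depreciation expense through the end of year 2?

Depreciable base = $392,557 − $43,900 = $348,657.
Rate = $348,657 / 11,247 miles = $31 per mile.
Year 1: 2,639 × $31 = $81,809. Book value $310,748.
Year 2: 2,134 × $31 = $66,154. Book value $244,594.
Accumulated through year 2 = $392,557 − $244,594 = $147,963.

$147,963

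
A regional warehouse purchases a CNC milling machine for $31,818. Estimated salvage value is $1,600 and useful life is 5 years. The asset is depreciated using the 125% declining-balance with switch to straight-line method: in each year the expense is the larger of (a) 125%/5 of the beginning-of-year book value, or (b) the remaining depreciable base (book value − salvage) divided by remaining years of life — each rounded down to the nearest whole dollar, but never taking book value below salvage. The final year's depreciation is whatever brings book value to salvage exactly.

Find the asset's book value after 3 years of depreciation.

Depreciable base = $31,818 − $1,600 = $30,218.
Year 1: DB = ⌊$31,818 × 125%/5⌋ = $7,954; SL = ⌊$30,218/5⌋ = $6,043 → take DB $7,954. Book value $23,864.
Year 2: DB = ⌊$23,864 × 125%/5⌋ = $5,966; SL = ⌊$22,264/4⌋ = $5,566 → take DB $5,966. Book value $17,898.
Year 3: DB = ⌊$17,898 × 125%/5⌋ = $4,474; SL = ⌊$16,298/3⌋ = $5,432 → take SL $5,432. Book value $12,466.

$12,466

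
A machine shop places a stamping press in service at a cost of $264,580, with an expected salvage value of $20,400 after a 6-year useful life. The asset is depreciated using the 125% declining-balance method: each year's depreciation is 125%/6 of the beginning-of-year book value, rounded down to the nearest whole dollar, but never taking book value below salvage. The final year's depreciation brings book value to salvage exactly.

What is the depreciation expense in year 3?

$34,546

Depreciable base = $264,580 − $20,400 = $244,180.
Year 1: ⌊$264,580 × 125%/6⌋ = $55,120. Book value $209,460.
Year 2: ⌊$209,460 × 125%/6⌋ = $43,637. Book value $165,823.
Year 3: ⌊$165,823 × 125%/6⌋ = $34,546. Book value $131,277.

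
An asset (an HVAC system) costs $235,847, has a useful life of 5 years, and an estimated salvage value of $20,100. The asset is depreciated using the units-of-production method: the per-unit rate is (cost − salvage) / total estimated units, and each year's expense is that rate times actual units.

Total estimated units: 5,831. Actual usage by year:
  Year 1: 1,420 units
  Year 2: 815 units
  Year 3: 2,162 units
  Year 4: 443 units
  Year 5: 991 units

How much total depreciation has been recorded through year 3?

Depreciable base = $235,847 − $20,100 = $215,747.
Rate = $215,747 / 5,831 units = $37 per unit.
Year 1: 1,420 × $37 = $52,540. Book value $183,307.
Year 2: 815 × $37 = $30,155. Book value $153,152.
Year 3: 2,162 × $37 = $79,994. Book value $73,158.
Accumulated through year 3 = $235,847 − $73,158 = $162,689.

$162,689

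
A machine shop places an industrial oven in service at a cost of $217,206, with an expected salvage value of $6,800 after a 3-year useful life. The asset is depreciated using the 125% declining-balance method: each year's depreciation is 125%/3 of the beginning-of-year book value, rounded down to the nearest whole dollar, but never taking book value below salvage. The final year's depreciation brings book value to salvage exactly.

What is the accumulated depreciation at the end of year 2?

$143,295

Depreciable base = $217,206 − $6,800 = $210,406.
Year 1: ⌊$217,206 × 125%/3⌋ = $90,502. Book value $126,704.
Year 2: ⌊$126,704 × 125%/3⌋ = $52,793. Book value $73,911.
Accumulated through year 2 = $217,206 − $73,911 = $143,295.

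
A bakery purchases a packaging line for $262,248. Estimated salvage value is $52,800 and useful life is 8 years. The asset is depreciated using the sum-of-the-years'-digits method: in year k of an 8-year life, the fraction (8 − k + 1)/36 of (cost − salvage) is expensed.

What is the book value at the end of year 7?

$58,618

Depreciable base = $262,248 − $52,800 = $209,448.
Sum of the years' digits = 8+7+6+5+4+3+2+1 = 36.
Year 1: $209,448 × 8/36 = $46,544. Book value $215,704.
Year 2: $209,448 × 7/36 = $40,726. Book value $174,978.
Year 3: $209,448 × 6/36 = $34,908. Book value $140,070.
Year 4: $209,448 × 5/36 = $29,090. Book value $110,980.
Year 5: $209,448 × 4/36 = $23,272. Book value $87,708.
Year 6: $209,448 × 3/36 = $17,454. Book value $70,254.
Year 7: $209,448 × 2/36 = $11,636. Book value $58,618.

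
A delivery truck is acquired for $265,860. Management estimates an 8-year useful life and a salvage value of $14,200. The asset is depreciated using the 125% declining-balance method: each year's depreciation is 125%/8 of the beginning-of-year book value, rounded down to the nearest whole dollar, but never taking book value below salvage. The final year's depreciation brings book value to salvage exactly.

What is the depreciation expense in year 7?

Depreciable base = $265,860 − $14,200 = $251,660.
Year 1: ⌊$265,860 × 125%/8⌋ = $41,540. Book value $224,320.
Year 2: ⌊$224,320 × 125%/8⌋ = $35,050. Book value $189,270.
Year 3: ⌊$189,270 × 125%/8⌋ = $29,573. Book value $159,697.
Year 4: ⌊$159,697 × 125%/8⌋ = $24,952. Book value $134,745.
Year 5: ⌊$134,745 × 125%/8⌋ = $21,053. Book value $113,692.
Year 6: ⌊$113,692 × 125%/8⌋ = $17,764. Book value $95,928.
Year 7: ⌊$95,928 × 125%/8⌋ = $14,988. Book value $80,940.

$14,988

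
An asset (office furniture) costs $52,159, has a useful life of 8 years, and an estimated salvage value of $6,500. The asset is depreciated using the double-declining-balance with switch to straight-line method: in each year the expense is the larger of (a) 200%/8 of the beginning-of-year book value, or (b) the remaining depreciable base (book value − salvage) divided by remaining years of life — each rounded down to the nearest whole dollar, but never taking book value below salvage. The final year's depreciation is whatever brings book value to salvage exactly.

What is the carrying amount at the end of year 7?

$6,963

Depreciable base = $52,159 − $6,500 = $45,659.
Year 1: DB = ⌊$52,159 × 200%/8⌋ = $13,039; SL = ⌊$45,659/8⌋ = $5,707 → take DB $13,039. Book value $39,120.
Year 2: DB = ⌊$39,120 × 200%/8⌋ = $9,780; SL = ⌊$32,620/7⌋ = $4,660 → take DB $9,780. Book value $29,340.
Year 3: DB = ⌊$29,340 × 200%/8⌋ = $7,335; SL = ⌊$22,840/6⌋ = $3,806 → take DB $7,335. Book value $22,005.
Year 4: DB = ⌊$22,005 × 200%/8⌋ = $5,501; SL = ⌊$15,505/5⌋ = $3,101 → take DB $5,501. Book value $16,504.
Year 5: DB = ⌊$16,504 × 200%/8⌋ = $4,126; SL = ⌊$10,004/4⌋ = $2,501 → take DB $4,126. Book value $12,378.
Year 6: DB = ⌊$12,378 × 200%/8⌋ = $3,094; SL = ⌊$5,878/3⌋ = $1,959 → take DB $3,094. Book value $9,284.
Year 7: DB = ⌊$9,284 × 200%/8⌋ = $2,321; SL = ⌊$2,784/2⌋ = $1,392 → take DB $2,321. Book value $6,963.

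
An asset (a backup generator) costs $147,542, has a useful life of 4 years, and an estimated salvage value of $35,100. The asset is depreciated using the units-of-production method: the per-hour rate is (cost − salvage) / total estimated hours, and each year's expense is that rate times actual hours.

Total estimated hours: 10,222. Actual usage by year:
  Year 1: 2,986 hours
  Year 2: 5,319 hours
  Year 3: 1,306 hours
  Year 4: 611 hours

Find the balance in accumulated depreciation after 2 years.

Depreciable base = $147,542 − $35,100 = $112,442.
Rate = $112,442 / 10,222 hours = $11 per hour.
Year 1: 2,986 × $11 = $32,846. Book value $114,696.
Year 2: 5,319 × $11 = $58,509. Book value $56,187.
Accumulated through year 2 = $147,542 − $56,187 = $91,355.

$91,355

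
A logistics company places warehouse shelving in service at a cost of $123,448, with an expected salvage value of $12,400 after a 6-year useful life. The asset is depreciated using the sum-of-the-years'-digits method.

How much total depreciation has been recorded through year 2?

Depreciable base = $123,448 − $12,400 = $111,048.
Sum of the years' digits = 6+5+4+3+2+1 = 21.
Year 1: $111,048 × 6/21 = $31,728. Book value $91,720.
Year 2: $111,048 × 5/21 = $26,440. Book value $65,280.
Accumulated through year 2 = $123,448 − $65,280 = $58,168.

$58,168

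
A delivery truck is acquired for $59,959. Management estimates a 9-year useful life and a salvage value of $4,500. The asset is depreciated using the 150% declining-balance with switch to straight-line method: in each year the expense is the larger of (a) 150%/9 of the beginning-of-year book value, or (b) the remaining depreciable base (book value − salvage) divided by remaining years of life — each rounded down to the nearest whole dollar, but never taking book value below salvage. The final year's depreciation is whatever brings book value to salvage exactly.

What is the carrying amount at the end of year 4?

Depreciable base = $59,959 − $4,500 = $55,459.
Year 1: DB = ⌊$59,959 × 150%/9⌋ = $9,993; SL = ⌊$55,459/9⌋ = $6,162 → take DB $9,993. Book value $49,966.
Year 2: DB = ⌊$49,966 × 150%/9⌋ = $8,327; SL = ⌊$45,466/8⌋ = $5,683 → take DB $8,327. Book value $41,639.
Year 3: DB = ⌊$41,639 × 150%/9⌋ = $6,939; SL = ⌊$37,139/7⌋ = $5,305 → take DB $6,939. Book value $34,700.
Year 4: DB = ⌊$34,700 × 150%/9⌋ = $5,783; SL = ⌊$30,200/6⌋ = $5,033 → take DB $5,783. Book value $28,917.

$28,917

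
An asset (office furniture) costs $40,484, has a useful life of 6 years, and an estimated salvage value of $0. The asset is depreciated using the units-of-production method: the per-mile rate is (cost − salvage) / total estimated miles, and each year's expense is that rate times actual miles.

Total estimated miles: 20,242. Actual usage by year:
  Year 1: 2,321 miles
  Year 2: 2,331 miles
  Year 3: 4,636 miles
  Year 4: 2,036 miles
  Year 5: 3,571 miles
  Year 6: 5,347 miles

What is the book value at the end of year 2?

Depreciable base = $40,484 − $0 = $40,484.
Rate = $40,484 / 20,242 miles = $2 per mile.
Year 1: 2,321 × $2 = $4,642. Book value $35,842.
Year 2: 2,331 × $2 = $4,662. Book value $31,180.

$31,180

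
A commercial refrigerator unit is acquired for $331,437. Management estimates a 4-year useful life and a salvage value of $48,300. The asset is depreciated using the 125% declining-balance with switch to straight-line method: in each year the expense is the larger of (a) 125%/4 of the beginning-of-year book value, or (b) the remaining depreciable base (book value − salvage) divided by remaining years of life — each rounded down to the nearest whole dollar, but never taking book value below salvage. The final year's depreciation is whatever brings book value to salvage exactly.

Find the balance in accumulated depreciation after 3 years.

$228,959

Depreciable base = $331,437 − $48,300 = $283,137.
Year 1: DB = ⌊$331,437 × 125%/4⌋ = $103,574; SL = ⌊$283,137/4⌋ = $70,784 → take DB $103,574. Book value $227,863.
Year 2: DB = ⌊$227,863 × 125%/4⌋ = $71,207; SL = ⌊$179,563/3⌋ = $59,854 → take DB $71,207. Book value $156,656.
Year 3: DB = ⌊$156,656 × 125%/4⌋ = $48,955; SL = ⌊$108,356/2⌋ = $54,178 → take SL $54,178. Book value $102,478.
Accumulated through year 3 = $331,437 − $102,478 = $228,959.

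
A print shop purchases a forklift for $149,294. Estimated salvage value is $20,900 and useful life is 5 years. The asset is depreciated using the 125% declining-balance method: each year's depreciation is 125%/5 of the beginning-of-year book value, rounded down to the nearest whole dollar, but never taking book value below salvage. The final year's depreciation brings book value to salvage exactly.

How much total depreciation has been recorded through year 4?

$102,055

Depreciable base = $149,294 − $20,900 = $128,394.
Year 1: ⌊$149,294 × 125%/5⌋ = $37,323. Book value $111,971.
Year 2: ⌊$111,971 × 125%/5⌋ = $27,992. Book value $83,979.
Year 3: ⌊$83,979 × 125%/5⌋ = $20,994. Book value $62,985.
Year 4: ⌊$62,985 × 125%/5⌋ = $15,746. Book value $47,239.
Accumulated through year 4 = $149,294 − $47,239 = $102,055.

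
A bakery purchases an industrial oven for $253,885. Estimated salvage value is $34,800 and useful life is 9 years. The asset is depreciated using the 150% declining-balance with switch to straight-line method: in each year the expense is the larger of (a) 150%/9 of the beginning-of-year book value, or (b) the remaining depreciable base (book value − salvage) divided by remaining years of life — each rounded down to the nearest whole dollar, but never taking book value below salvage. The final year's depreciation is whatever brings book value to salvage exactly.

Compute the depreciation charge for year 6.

$17,005

Depreciable base = $253,885 − $34,800 = $219,085.
Year 1: DB = ⌊$253,885 × 150%/9⌋ = $42,314; SL = ⌊$219,085/9⌋ = $24,342 → take DB $42,314. Book value $211,571.
Year 2: DB = ⌊$211,571 × 150%/9⌋ = $35,261; SL = ⌊$176,771/8⌋ = $22,096 → take DB $35,261. Book value $176,310.
Year 3: DB = ⌊$176,310 × 150%/9⌋ = $29,385; SL = ⌊$141,510/7⌋ = $20,215 → take DB $29,385. Book value $146,925.
Year 4: DB = ⌊$146,925 × 150%/9⌋ = $24,487; SL = ⌊$112,125/6⌋ = $18,687 → take DB $24,487. Book value $122,438.
Year 5: DB = ⌊$122,438 × 150%/9⌋ = $20,406; SL = ⌊$87,638/5⌋ = $17,527 → take DB $20,406. Book value $102,032.
Year 6: DB = ⌊$102,032 × 150%/9⌋ = $17,005; SL = ⌊$67,232/4⌋ = $16,808 → take DB $17,005. Book value $85,027.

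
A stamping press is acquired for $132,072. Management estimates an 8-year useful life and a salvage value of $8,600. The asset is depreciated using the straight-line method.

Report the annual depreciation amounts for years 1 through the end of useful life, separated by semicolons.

Depreciable base = $132,072 − $8,600 = $123,472.
Annual expense = $123,472 / 8 = $15,434.
End of year 1: book value $116,638.
End of year 2: book value $101,204.
End of year 3: book value $85,770.
End of year 4: book value $70,336.
End of year 5: book value $54,902.
End of year 6: book value $39,468.
End of year 7: book value $24,034.
End of year 8: book value $8,600.

$15,434; $15,434; $15,434; $15,434; $15,434; $15,434; $15,434; $15,434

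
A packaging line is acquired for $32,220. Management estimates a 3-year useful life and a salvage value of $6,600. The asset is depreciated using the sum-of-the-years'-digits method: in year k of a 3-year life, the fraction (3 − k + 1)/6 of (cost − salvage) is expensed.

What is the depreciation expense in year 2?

$8,540

Depreciable base = $32,220 − $6,600 = $25,620.
Sum of the years' digits = 3+2+1 = 6.
Year 1: $25,620 × 3/6 = $12,810. Book value $19,410.
Year 2: $25,620 × 2/6 = $8,540. Book value $10,870.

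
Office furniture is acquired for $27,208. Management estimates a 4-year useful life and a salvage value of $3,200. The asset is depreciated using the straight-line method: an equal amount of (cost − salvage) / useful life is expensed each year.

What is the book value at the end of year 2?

Depreciable base = $27,208 − $3,200 = $24,008.
Annual expense = $24,008 / 4 = $6,002.
End of year 1: book value $21,206.
End of year 2: book value $15,204.

$15,204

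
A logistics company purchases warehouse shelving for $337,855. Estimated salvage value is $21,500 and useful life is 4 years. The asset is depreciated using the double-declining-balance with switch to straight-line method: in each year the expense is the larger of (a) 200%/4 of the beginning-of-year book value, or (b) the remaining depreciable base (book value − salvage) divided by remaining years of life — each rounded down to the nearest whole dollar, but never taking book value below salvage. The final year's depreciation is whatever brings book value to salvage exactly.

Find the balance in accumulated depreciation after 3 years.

$295,623

Depreciable base = $337,855 − $21,500 = $316,355.
Year 1: DB = ⌊$337,855 × 200%/4⌋ = $168,927; SL = ⌊$316,355/4⌋ = $79,088 → take DB $168,927. Book value $168,928.
Year 2: DB = ⌊$168,928 × 200%/4⌋ = $84,464; SL = ⌊$147,428/3⌋ = $49,142 → take DB $84,464. Book value $84,464.
Year 3: DB = ⌊$84,464 × 200%/4⌋ = $42,232; SL = ⌊$62,964/2⌋ = $31,482 → take DB $42,232. Book value $42,232.
Accumulated through year 3 = $337,855 − $42,232 = $295,623.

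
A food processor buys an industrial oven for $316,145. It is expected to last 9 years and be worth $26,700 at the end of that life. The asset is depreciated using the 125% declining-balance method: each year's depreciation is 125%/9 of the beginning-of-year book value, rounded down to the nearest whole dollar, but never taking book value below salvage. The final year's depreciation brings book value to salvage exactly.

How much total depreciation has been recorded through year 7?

$205,149

Depreciable base = $316,145 − $26,700 = $289,445.
Year 1: ⌊$316,145 × 125%/9⌋ = $43,909. Book value $272,236.
Year 2: ⌊$272,236 × 125%/9⌋ = $37,810. Book value $234,426.
Year 3: ⌊$234,426 × 125%/9⌋ = $32,559. Book value $201,867.
Year 4: ⌊$201,867 × 125%/9⌋ = $28,037. Book value $173,830.
Year 5: ⌊$173,830 × 125%/9⌋ = $24,143. Book value $149,687.
Year 6: ⌊$149,687 × 125%/9⌋ = $20,789. Book value $128,898.
Year 7: ⌊$128,898 × 125%/9⌋ = $17,902. Book value $110,996.
Accumulated through year 7 = $316,145 − $110,996 = $205,149.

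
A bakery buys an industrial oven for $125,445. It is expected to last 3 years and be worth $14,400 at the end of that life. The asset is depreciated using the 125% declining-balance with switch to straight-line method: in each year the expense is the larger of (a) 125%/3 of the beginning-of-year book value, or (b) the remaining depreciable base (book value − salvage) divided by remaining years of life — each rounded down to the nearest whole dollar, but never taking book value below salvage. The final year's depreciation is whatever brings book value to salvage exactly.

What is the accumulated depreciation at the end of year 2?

$82,758

Depreciable base = $125,445 − $14,400 = $111,045.
Year 1: DB = ⌊$125,445 × 125%/3⌋ = $52,268; SL = ⌊$111,045/3⌋ = $37,015 → take DB $52,268. Book value $73,177.
Year 2: DB = ⌊$73,177 × 125%/3⌋ = $30,490; SL = ⌊$58,777/2⌋ = $29,388 → take DB $30,490. Book value $42,687.
Accumulated through year 2 = $125,445 − $42,687 = $82,758.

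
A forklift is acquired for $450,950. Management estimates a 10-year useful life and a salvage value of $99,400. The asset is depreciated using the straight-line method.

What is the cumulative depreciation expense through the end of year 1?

Depreciable base = $450,950 − $99,400 = $351,550.
Annual expense = $351,550 / 10 = $35,155.
End of year 1: book value $415,795.
Accumulated through year 1 = $450,950 − $415,795 = $35,155.

$35,155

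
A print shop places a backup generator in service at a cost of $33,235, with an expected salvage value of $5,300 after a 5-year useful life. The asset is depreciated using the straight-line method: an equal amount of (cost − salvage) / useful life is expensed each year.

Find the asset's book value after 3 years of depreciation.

Depreciable base = $33,235 − $5,300 = $27,935.
Annual expense = $27,935 / 5 = $5,587.
End of year 1: book value $27,648.
End of year 2: book value $22,061.
End of year 3: book value $16,474.

$16,474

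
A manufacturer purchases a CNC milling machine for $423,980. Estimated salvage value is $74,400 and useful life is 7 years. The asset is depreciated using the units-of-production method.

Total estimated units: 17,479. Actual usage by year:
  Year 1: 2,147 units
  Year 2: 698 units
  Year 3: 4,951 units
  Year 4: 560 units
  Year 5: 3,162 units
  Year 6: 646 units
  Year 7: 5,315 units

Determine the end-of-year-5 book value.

$193,620

Depreciable base = $423,980 − $74,400 = $349,580.
Rate = $349,580 / 17,479 units = $20 per unit.
Year 1: 2,147 × $20 = $42,940. Book value $381,040.
Year 2: 698 × $20 = $13,960. Book value $367,080.
Year 3: 4,951 × $20 = $99,020. Book value $268,060.
Year 4: 560 × $20 = $11,200. Book value $256,860.
Year 5: 3,162 × $20 = $63,240. Book value $193,620.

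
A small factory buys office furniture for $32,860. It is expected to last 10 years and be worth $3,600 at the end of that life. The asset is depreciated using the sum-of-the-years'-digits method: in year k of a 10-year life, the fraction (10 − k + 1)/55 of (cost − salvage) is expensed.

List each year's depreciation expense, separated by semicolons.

$5,320; $4,788; $4,256; $3,724; $3,192; $2,660; $2,128; $1,596; $1,064; $532

Depreciable base = $32,860 − $3,600 = $29,260.
Sum of the years' digits = 10+9+8+7+6+5+4+3+2+1 = 55.
Year 1: $29,260 × 10/55 = $5,320. Book value $27,540.
Year 2: $29,260 × 9/55 = $4,788. Book value $22,752.
Year 3: $29,260 × 8/55 = $4,256. Book value $18,496.
Year 4: $29,260 × 7/55 = $3,724. Book value $14,772.
Year 5: $29,260 × 6/55 = $3,192. Book value $11,580.
Year 6: $29,260 × 5/55 = $2,660. Book value $8,920.
Year 7: $29,260 × 4/55 = $2,128. Book value $6,792.
Year 8: $29,260 × 3/55 = $1,596. Book value $5,196.
Year 9: $29,260 × 2/55 = $1,064. Book value $4,132.
Year 10: $29,260 × 1/55 = $532. Book value $3,600.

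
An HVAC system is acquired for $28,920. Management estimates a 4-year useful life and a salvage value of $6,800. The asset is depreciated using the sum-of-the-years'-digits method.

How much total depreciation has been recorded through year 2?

Depreciable base = $28,920 − $6,800 = $22,120.
Sum of the years' digits = 4+3+2+1 = 10.
Year 1: $22,120 × 4/10 = $8,848. Book value $20,072.
Year 2: $22,120 × 3/10 = $6,636. Book value $13,436.
Accumulated through year 2 = $28,920 − $13,436 = $15,484.

$15,484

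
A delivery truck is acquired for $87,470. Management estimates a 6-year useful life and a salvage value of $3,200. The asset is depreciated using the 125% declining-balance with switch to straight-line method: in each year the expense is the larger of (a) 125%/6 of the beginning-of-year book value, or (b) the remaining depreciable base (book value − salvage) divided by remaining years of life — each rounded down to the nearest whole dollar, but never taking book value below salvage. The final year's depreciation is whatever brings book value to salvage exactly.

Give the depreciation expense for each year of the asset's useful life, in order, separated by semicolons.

$18,222; $14,426; $12,905; $12,905; $12,906; $12,906

Depreciable base = $87,470 − $3,200 = $84,270.
Year 1: DB = ⌊$87,470 × 125%/6⌋ = $18,222; SL = ⌊$84,270/6⌋ = $14,045 → take DB $18,222. Book value $69,248.
Year 2: DB = ⌊$69,248 × 125%/6⌋ = $14,426; SL = ⌊$66,048/5⌋ = $13,209 → take DB $14,426. Book value $54,822.
Year 3: DB = ⌊$54,822 × 125%/6⌋ = $11,421; SL = ⌊$51,622/4⌋ = $12,905 → take SL $12,905. Book value $41,917.
Year 4: DB = ⌊$41,917 × 125%/6⌋ = $8,732; SL = ⌊$38,717/3⌋ = $12,905 → take SL $12,905. Book value $29,012.
Year 5: DB = ⌊$29,012 × 125%/6⌋ = $6,044; SL = ⌊$25,812/2⌋ = $12,906 → take SL $12,906. Book value $16,106.
Year 6 (final): $16,106 − $3,200 = $12,906. Book value $3,200.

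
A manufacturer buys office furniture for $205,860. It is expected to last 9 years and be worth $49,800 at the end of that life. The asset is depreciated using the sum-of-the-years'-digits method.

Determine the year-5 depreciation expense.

$17,340

Depreciable base = $205,860 − $49,800 = $156,060.
Sum of the years' digits = 9+8+7+6+5+4+3+2+1 = 45.
Year 1: $156,060 × 9/45 = $31,212. Book value $174,648.
Year 2: $156,060 × 8/45 = $27,744. Book value $146,904.
Year 3: $156,060 × 7/45 = $24,276. Book value $122,628.
Year 4: $156,060 × 6/45 = $20,808. Book value $101,820.
Year 5: $156,060 × 5/45 = $17,340. Book value $84,480.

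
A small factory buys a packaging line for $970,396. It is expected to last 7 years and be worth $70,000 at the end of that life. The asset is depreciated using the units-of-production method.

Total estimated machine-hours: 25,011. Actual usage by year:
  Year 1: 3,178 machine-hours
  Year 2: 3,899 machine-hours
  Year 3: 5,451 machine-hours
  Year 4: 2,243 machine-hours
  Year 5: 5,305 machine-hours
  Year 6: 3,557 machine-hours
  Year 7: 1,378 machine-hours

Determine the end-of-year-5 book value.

$247,660

Depreciable base = $970,396 − $70,000 = $900,396.
Rate = $900,396 / 25,011 machine-hours = $36 per machine-hour.
Year 1: 3,178 × $36 = $114,408. Book value $855,988.
Year 2: 3,899 × $36 = $140,364. Book value $715,624.
Year 3: 5,451 × $36 = $196,236. Book value $519,388.
Year 4: 2,243 × $36 = $80,748. Book value $438,640.
Year 5: 5,305 × $36 = $190,980. Book value $247,660.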